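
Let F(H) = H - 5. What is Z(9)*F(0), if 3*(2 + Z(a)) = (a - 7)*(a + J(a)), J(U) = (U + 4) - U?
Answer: -100/3 ≈ -33.333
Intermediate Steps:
J(U) = 4 (J(U) = (4 + U) - U = 4)
F(H) = -5 + H
Z(a) = -2 + (-7 + a)*(4 + a)/3 (Z(a) = -2 + ((a - 7)*(a + 4))/3 = -2 + ((-7 + a)*(4 + a))/3 = -2 + (-7 + a)*(4 + a)/3)
Z(9)*F(0) = (-34/3 - 1*9 + (⅓)*9²)*(-5 + 0) = (-34/3 - 9 + (⅓)*81)*(-5) = (-34/3 - 9 + 27)*(-5) = (20/3)*(-5) = -100/3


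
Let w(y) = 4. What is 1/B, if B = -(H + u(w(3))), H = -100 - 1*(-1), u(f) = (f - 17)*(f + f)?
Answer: 1/203 ≈ 0.0049261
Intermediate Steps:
u(f) = 2*f*(-17 + f) (u(f) = (-17 + f)*(2*f) = 2*f*(-17 + f))
H = -99 (H = -100 + 1 = -99)
B = 203 (B = -(-99 + 2*4*(-17 + 4)) = -(-99 + 2*4*(-13)) = -(-99 - 104) = -1*(-203) = 203)
1/B = 1/203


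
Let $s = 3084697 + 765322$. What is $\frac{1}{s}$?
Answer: $\frac{1}{3850019} \approx 2.5974 \cdot 10^{-7}$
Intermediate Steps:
$s = 3850019$
$\frac{1}{s} = \frac{1}{3850019}$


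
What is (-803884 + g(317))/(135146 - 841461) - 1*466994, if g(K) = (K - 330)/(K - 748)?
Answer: -142162791250419/304421765 ≈ -4.6699e+5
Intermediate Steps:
g(K) = (-330 + K)/(-748 + K)
(-803884 + g(317))/(135146 - 841461) - 1*466994 = (-803884 + (-330 + 317)/(-748 + 317))/(135146 - 841461) - 1*466994 = (-803884 - 13/(-431))/(-706315) - 466994 = (-803884 - 1/431*(-13))*(-1/706315) - 466994 = (-803884 + 13/431)*(-1/706315) - 466994 = -346473991/431*(-1/706315) - 466994 = 346473991/304421765 - 466994 = -142162791250419/304421765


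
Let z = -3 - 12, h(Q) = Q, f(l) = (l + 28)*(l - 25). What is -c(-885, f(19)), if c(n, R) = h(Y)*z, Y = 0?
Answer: 0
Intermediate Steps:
f(l) = (-25 + l)*(28 + l) (f(l) = (28 + l)*(-25 + l) = (-25 + l)*(28 + l))
z = -15
c(n, R) = 0 (c(n, R) = 0*(-15) = 0)
-c(-885, f(19)) = -1*0 = 0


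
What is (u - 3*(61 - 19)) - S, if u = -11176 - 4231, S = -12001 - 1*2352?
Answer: -1180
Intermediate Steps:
S = -14353 (S = -12001 - 2352 = -14353)
u = -15407
(u - 3*(61 - 19)) - S = (-15407 - 3*(61 - 19)) - 1*(-14353) = (-15407 - 3*42) + 14353 = (-15407 - 126) + 14353 = -15533 + 14353 = -1180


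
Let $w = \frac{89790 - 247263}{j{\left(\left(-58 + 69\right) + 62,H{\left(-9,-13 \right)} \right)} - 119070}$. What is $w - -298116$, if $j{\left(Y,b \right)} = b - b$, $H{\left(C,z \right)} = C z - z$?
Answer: $\frac{3944092177}{13230} \approx 2.9812 \cdot 10^{5}$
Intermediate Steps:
$H{\left(C,z \right)} = - z + C z$
$j{\left(Y,b \right)} = 0$
$w = \frac{17497}{13230}$ ($w = \frac{89790 - 247263}{0 - 119070} = - \frac{157473}{-119070} = \left(-157473\right) \left(- \frac{1}{119070}\right) = \frac{17497}{13230} \approx 1.3225$)
$w - -298116 = \frac{17497}{13230} - -298116 = \frac{17497}{13230} + 298116 = \frac{3944092177}{13230}$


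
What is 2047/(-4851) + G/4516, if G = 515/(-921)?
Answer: -2838818119/6725484612 ≈ -0.42210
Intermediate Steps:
G = -515/921 (G = 515*(-1/921) = -515/921 ≈ -0.55917)
2047/(-4851) + G/4516 = 2047/(-4851) - 515/921/4516 = 2047*(-1/4851) - 515/921*1/4516 = -2047/4851 - 515/4159236 = -2838818119/6725484612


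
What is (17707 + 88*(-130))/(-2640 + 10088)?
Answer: 6267/7448 ≈ 0.84143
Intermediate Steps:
(17707 + 88*(-130))/(-2640 + 10088) = (17707 - 11440)/7448 = 6267*(1/7448) = 6267/7448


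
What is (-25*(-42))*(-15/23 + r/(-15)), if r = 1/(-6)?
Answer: -46445/69 ≈ -673.12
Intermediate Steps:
r = -1/6 ≈ -0.16667
(-25*(-42))*(-15/23 + r/(-15)) = (-25*(-42))*(-15/23 - 1/6/(-15)) = 1050*(-15*1/23 - 1/6*(-1/15)) = 1050*(-15/23 + 1/90) = 1050*(-1327/2070) = -46445/69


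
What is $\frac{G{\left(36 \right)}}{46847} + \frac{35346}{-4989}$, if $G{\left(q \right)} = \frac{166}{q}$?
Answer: $- \frac{9934986343}{1402318098} \approx -7.0847$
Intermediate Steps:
$\frac{G{\left(36 \right)}}{46847} + \frac{35346}{-4989} = \frac{166 \cdot \frac{1}{36}}{46847} + \frac{35346}{-4989} = 166 \cdot \frac{1}{36} \cdot \frac{1}{46847} + 35346 \left(- \frac{1}{4989}\right) = \frac{83}{18} \cdot \frac{1}{46847} - \frac{11782}{1663} = \frac{83}{843246} - \frac{11782}{1663} = - \frac{9934986343}{1402318098}$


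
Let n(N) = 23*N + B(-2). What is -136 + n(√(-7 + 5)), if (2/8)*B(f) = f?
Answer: -144 + 23*I*√2 ≈ -144.0 + 32.527*I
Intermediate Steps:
B(f) = 4*f
n(N) = -8 + 23*N (n(N) = 23*N + 4*(-2) = 23*N - 8 = -8 + 23*N)
-136 + n(√(-7 + 5)) = -136 + (-8 + 23*√(-7 + 5)) = -136 + (-8 + 23*√(-2)) = -136 + (-8 + 23*(I*√2)) = -136 + (-8 + 23*I*√2) = -144 + 23*I*√2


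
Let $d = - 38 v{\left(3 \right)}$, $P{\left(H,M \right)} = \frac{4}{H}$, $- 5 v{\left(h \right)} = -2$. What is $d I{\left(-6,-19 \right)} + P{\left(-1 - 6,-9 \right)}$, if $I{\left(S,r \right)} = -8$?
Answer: $\frac{4236}{35} \approx 121.03$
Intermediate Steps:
$v{\left(h \right)} = \frac{2}{5}$ ($v{\left(h \right)} = \left(- \frac{1}{5}\right) \left(-2\right) = \frac{2}{5}$)
$d = - \frac{76}{5}$ ($d = \left(-38\right) \frac{2}{5} = - \frac{76}{5} \approx -15.2$)
$d I{\left(-6,-19 \right)} + P{\left(-1 - 6,-9 \right)} = \left(- \frac{76}{5}\right) \left(-8\right) + \frac{4}{-1 - 6} = \frac{608}{5} + \frac{4}{-7} = \frac{608}{5} + 4 \left(- \frac{1}{7}\right) = \frac{608}{5} - \frac{4}{7} = \frac{4236}{35}$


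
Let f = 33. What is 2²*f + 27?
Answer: 159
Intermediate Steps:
2²*f + 27 = 2²*33 + 27 = 4*33 + 27 = 132 + 27 = 159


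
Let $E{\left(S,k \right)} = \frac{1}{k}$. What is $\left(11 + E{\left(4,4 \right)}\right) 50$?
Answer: $\frac{1125}{2} \approx 562.5$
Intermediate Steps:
$\left(11 + E{\left(4,4 \right)}\right) 50 = \left(11 + \frac{1}{4}\right) 50 = \frac{45}{4} \cdot 50 = \frac{1125}{2}$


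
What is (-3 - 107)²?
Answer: 12100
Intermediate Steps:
(-3 - 107)² = (-110)² = 12100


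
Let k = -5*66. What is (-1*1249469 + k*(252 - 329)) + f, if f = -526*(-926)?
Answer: -736983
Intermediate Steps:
k = -330
f = 487076
(-1*1249469 + k*(252 - 329)) + f = (-1*1249469 - 330*(252 - 329)) + 487076 = (-1249469 - 330*(-77)) + 487076 = (-1249469 + 25410) + 487076 = -1224059 + 487076 = -736983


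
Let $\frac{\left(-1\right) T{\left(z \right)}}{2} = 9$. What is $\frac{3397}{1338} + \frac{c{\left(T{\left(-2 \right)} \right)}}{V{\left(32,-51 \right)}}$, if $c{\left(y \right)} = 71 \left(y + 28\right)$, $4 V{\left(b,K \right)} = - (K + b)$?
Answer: $\frac{3864463}{25422} \approx 152.01$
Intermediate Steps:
$V{\left(b,K \right)} = - \frac{K}{4} - \frac{b}{4}$ ($V{\left(b,K \right)} = \frac{\left(-1\right) \left(K + b\right)}{4} = \frac{- K - b}{4} = - \frac{K}{4} - \frac{b}{4}$)
$T{\left(z \right)} = -18$ ($T{\left(z \right)} = \left(-2\right) 9 = -18$)
$c{\left(y \right)} = 1988 + 71 y$ ($c{\left(y \right)} = 71 \left(28 + y\right) = 1988 + 71 y$)
$\frac{3397}{1338} + \frac{c{\left(T{\left(-2 \right)} \right)}}{V{\left(32,-51 \right)}} = \frac{3397}{1338} + \frac{1988 + 71 \left(-18\right)}{\left(- \frac{1}{4}\right) \left(-51\right) - 8} = 3397 \cdot \frac{1}{1338} + \frac{1988 - 1278}{\frac{51}{4} - 8} = \frac{3397}{1338} + \frac{710}{\frac{19}{4}} = \frac{3397}{1338} + 710 \cdot \frac{4}{19} = \frac{3397}{1338} + \frac{2840}{19} = \frac{3864463}{25422}$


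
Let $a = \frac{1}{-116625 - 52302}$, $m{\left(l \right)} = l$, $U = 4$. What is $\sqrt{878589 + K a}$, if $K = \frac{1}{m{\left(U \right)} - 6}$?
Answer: $\frac{\sqrt{100286827224396978}}{337854} \approx 937.33$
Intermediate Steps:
$a = - \frac{1}{168927}$ ($a = \frac{1}{-168927} = - \frac{1}{168927} \approx -5.9197 \cdot 10^{-6}$)
$K = - \frac{1}{2}$ ($K = \frac{1}{4 - 6} = \frac{1}{-2} = - \frac{1}{2} \approx -0.5$)
$\sqrt{878589 + K a} = \sqrt{878589 - - \frac{1}{337854}} = \sqrt{878589 + \frac{1}{337854}} = \sqrt{\frac{296834808007}{337854}} = \frac{\sqrt{100286827224396978}}{337854}$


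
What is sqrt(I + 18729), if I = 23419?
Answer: 2*sqrt(10537) ≈ 205.30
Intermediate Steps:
sqrt(I + 18729) = sqrt(23419 + 18729) = sqrt(42148) = 2*sqrt(10537)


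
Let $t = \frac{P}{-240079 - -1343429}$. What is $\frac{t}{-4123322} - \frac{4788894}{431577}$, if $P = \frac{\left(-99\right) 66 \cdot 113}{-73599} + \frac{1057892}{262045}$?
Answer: $- \frac{23343773501689871155093474097}{2103749996666454047891600250} \approx -11.096$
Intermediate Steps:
$P = \frac{90446207566}{6428749985}$ ($P = \left(-6534\right) 113 \left(- \frac{1}{73599}\right) + 1057892 \cdot \frac{1}{262045} = \left(-738342\right) \left(- \frac{1}{73599}\right) + \frac{1057892}{262045} = \frac{246114}{24533} + \frac{1057892}{262045} = \frac{90446207566}{6428749985} \approx 14.069$)
$t = \frac{45223103783}{3546580647974875}$ ($t = \frac{90446207566}{6428749985 \left(-240079 - -1343429\right)} = \frac{90446207566}{6428749985 \left(-240079 + 1343429\right)} = \frac{90446207566}{6428749985 \cdot 1103350} = \frac{90446207566}{6428749985} \cdot \frac{1}{1103350} = \frac{45223103783}{3546580647974875} \approx 1.2751 \cdot 10^{-5}$)
$\frac{t}{-4123322} - \frac{4788894}{431577} = \frac{45223103783}{3546580647974875 \left(-4123322\right)} - \frac{4788894}{431577} = \frac{45223103783}{3546580647974875} \left(- \frac{1}{4123322}\right) - \frac{1596298}{143859} = - \frac{45223103783}{14623694010569057534750} - \frac{1596298}{143859} = - \frac{23343773501689871155093474097}{2103749996666454047891600250}$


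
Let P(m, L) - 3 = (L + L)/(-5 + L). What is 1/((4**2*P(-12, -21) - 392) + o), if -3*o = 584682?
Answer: -13/2537758 ≈ -5.1226e-6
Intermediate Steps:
o = -194894 (o = -1/3*584682 = -194894)
P(m, L) = 3 + 2*L/(-5 + L) (P(m, L) = 3 + (L + L)/(-5 + L) = 3 + (2*L)/(-5 + L) = 3 + 2*L/(-5 + L))
1/((4**2*P(-12, -21) - 392) + o) = 1/((4**2*(5*(-3 - 21)/(-5 - 21)) - 392) - 194894) = 1/((16*(5*(-24)/(-26)) - 392) - 194894) = 1/((16*(5*(-1/26)*(-24)) - 392) - 194894) = 1/((16*(60/13) - 392) - 194894) = 1/((960/13 - 392) - 194894) = 1/(-4136/13 - 194894) = 1/(-2537758/13) = -13/2537758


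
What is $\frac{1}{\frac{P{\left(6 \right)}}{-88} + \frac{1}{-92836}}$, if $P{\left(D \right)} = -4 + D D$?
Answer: $- \frac{1021196}{371355} \approx -2.7499$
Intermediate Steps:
$P{\left(D \right)} = -4 + D^{2}$
$\frac{1}{\frac{P{\left(6 \right)}}{-88} + \frac{1}{-92836}} = \frac{1}{\frac{-4 + 6^{2}}{-88} + \frac{1}{-92836}} = \frac{1}{\left(-4 + 36\right) \left(- \frac{1}{88}\right) - \frac{1}{92836}} = \frac{1}{32 \left(- \frac{1}{88}\right) - \frac{1}{92836}} = \frac{1}{- \frac{4}{11} - \frac{1}{92836}} = \frac{1}{- \frac{371355}{1021196}} = - \frac{1021196}{371355}$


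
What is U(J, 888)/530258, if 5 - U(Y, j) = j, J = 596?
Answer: -883/530258 ≈ -0.0016652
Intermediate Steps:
U(Y, j) = 5 - j
U(J, 888)/530258 = (5 - 1*888)/530258 = (5 - 888)*(1/530258) = -883*1/530258 = -883/530258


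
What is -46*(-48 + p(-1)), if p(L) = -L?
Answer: 2162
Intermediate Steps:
-46*(-48 + p(-1)) = -46*(-48 - 1*(-1)) = -46*(-48 + 1) = -46*(-47) = 2162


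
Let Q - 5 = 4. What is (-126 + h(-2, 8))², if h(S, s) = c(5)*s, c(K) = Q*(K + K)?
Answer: 352836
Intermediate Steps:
Q = 9 (Q = 5 + 4 = 9)
c(K) = 18*K (c(K) = 9*(K + K) = 9*(2*K) = 18*K)
h(S, s) = 90*s (h(S, s) = (18*5)*s = 90*s)
(-126 + h(-2, 8))² = (-126 + 90*8)² = (-126 + 720)² = 594² = 352836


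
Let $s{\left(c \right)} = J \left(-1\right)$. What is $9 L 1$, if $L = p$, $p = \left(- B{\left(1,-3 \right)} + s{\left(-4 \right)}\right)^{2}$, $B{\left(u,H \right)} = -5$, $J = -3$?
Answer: $576$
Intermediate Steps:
$s{\left(c \right)} = 3$ ($s{\left(c \right)} = \left(-3\right) \left(-1\right) = 3$)
$p = 64$ ($p = \left(\left(-1\right) \left(-5\right) + 3\right)^{2} = \left(5 + 3\right)^{2} = 8^{2} = 64$)
$L = 64$
$9 L 1 = 9 \cdot 64 \cdot 1 = 576 \cdot 1 = 576$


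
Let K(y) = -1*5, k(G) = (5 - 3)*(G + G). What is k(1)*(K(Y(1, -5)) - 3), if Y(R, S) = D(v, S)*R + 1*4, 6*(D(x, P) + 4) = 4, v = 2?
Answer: -32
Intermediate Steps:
k(G) = 4*G (k(G) = 2*(2*G) = 4*G)
D(x, P) = -10/3 (D(x, P) = -4 + (1/6)*4 = -4 + 2/3 = -10/3)
Y(R, S) = 4 - 10*R/3 (Y(R, S) = -10*R/3 + 1*4 = -10*R/3 + 4 = 4 - 10*R/3)
K(y) = -5
k(1)*(K(Y(1, -5)) - 3) = (4*1)*(-5 - 3) = 4*(-8) = -32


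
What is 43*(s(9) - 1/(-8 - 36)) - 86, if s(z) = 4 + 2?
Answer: 7611/44 ≈ 172.98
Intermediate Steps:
s(z) = 6
43*(s(9) - 1/(-8 - 36)) - 86 = 43*(6 - 1/(-8 - 36)) - 86 = 43*(6 - 1/(-44)) - 86 = 43*(6 - 1*(-1/44)) - 86 = 43*(6 + 1/44) - 86 = 43*(265/44) - 86 = 11395/44 - 86 = 7611/44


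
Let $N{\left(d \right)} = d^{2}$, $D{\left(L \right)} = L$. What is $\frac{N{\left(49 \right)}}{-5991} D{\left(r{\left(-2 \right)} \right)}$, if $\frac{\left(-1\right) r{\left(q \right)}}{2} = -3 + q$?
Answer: $- \frac{24010}{5991} \approx -4.0077$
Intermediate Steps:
$r{\left(q \right)} = 6 - 2 q$ ($r{\left(q \right)} = - 2 \left(-3 + q\right) = 6 - 2 q$)
$\frac{N{\left(49 \right)}}{-5991} D{\left(r{\left(-2 \right)} \right)} = \frac{49^{2}}{-5991} \left(6 - -4\right) = 2401 \left(- \frac{1}{5991}\right) \left(6 + 4\right) = \left(- \frac{2401}{5991}\right) 10 = - \frac{24010}{5991}$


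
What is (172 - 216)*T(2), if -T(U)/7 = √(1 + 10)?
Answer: 308*√11 ≈ 1021.5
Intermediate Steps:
T(U) = -7*√11 (T(U) = -7*√(1 + 10) = -7*√11)
(172 - 216)*T(2) = (172 - 216)*(-7*√11) = -(-308)*√11 = 308*√11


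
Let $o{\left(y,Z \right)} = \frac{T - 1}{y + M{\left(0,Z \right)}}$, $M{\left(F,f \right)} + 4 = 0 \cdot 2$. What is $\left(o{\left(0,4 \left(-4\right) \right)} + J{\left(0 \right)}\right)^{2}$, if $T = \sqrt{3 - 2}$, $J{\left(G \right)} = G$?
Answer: $0$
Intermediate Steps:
$M{\left(F,f \right)} = -4$ ($M{\left(F,f \right)} = -4 + 0 \cdot 2 = -4 + 0 = -4$)
$T = 1$ ($T = \sqrt{1} = 1$)
$o{\left(y,Z \right)} = 0$ ($o{\left(y,Z \right)} = \frac{1 - 1}{y - 4} = \frac{0}{-4 + y} = 0$)
$\left(o{\left(0,4 \left(-4\right) \right)} + J{\left(0 \right)}\right)^{2} = \left(0 + 0\right)^{2} = 0^{2} = 0$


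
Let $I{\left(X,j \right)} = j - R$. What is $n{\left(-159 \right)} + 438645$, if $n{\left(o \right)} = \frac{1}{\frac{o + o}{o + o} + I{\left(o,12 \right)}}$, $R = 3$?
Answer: $\frac{4386451}{10} \approx 4.3865 \cdot 10^{5}$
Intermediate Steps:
$I{\left(X,j \right)} = -3 + j$ ($I{\left(X,j \right)} = j - 3 = -3 + j$)
$n{\left(o \right)} = \frac{1}{10}$ ($n{\left(o \right)} = \frac{1}{\frac{o + o}{o + o} + \left(-3 + 12\right)} = \frac{1}{\frac{2 o}{2 o} + 9} = \frac{1}{2 o \frac{1}{2 o} + 9} = \frac{1}{1 + 9} = \frac{1}{10}$)
$n{\left(-159 \right)} + 438645 = \frac{1}{10} + 438645 = \frac{4386451}{10}$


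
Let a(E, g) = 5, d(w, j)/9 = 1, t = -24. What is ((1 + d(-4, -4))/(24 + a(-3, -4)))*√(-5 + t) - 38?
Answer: -38 + 10*I*√29/29 ≈ -38.0 + 1.857*I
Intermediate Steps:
d(w, j) = 9 (d(w, j) = 9*1 = 9)
((1 + d(-4, -4))/(24 + a(-3, -4)))*√(-5 + t) - 38 = ((1 + 9)/(24 + 5))*√(-5 - 24) - 38 = (10/29)*√(-29) - 38 = (10*(1/29))*(I*√29) - 38 = 10*(I*√29)/29 - 38 = 10*I*√29/29 - 38 = -38 + 10*I*√29/29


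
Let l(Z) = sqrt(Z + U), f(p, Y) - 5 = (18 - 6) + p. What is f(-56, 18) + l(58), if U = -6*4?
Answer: -39 + sqrt(34) ≈ -33.169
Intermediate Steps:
f(p, Y) = 17 + p (f(p, Y) = 5 + ((18 - 6) + p) = 5 + (12 + p) = 17 + p)
U = -24
l(Z) = sqrt(-24 + Z) (l(Z) = sqrt(Z - 24) = sqrt(-24 + Z))
f(-56, 18) + l(58) = (17 - 56) + sqrt(-24 + 58) = -39 + sqrt(34)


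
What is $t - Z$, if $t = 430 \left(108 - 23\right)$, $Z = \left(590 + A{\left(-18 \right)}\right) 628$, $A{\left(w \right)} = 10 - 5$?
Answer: $-337110$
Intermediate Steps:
$A{\left(w \right)} = 5$
$Z = 373660$ ($Z = \left(590 + 5\right) 628 = 595 \cdot 628 = 373660$)
$t = 36550$ ($t = 430 \cdot 85 = 36550$)
$t - Z = 36550 - 373660 = -337110$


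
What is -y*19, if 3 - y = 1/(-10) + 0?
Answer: -589/10 ≈ -58.900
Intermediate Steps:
y = 31/10 (y = 3 - (1/(-10) + 0) = 3 - (-1/10 + 0) = 3 - 1*(-1/10) = 3 + 1/10 = 31/10 ≈ 3.1000)
-y*19 = -1*31/10*19 = -31/10*19 = -589/10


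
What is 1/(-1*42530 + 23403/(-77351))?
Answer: -77351/3289761433 ≈ -2.3513e-5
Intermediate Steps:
1/(-1*42530 + 23403/(-77351)) = 1/(-42530 + 23403*(-1/77351)) = 1/(-42530 - 23403/77351) = 1/(-3289761433/77351) = -77351/3289761433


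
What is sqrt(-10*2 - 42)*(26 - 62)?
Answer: -36*I*sqrt(62) ≈ -283.46*I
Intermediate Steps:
sqrt(-10*2 - 42)*(26 - 62) = sqrt(-20 - 42)*(-36) = sqrt(-62)*(-36) = (I*sqrt(62))*(-36) = -36*I*sqrt(62)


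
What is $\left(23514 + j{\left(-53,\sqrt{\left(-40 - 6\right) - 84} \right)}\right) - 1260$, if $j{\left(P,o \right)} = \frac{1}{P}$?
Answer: $\frac{1179461}{53} \approx 22254.0$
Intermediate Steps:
$\left(23514 + j{\left(-53,\sqrt{\left(-40 - 6\right) - 84} \right)}\right) - 1260 = \left(23514 + \frac{1}{-53}\right) - 1260 = \left(23514 - \frac{1}{53}\right) - 1260 = \frac{1246241}{53} - 1260 = \frac{1179461}{53}$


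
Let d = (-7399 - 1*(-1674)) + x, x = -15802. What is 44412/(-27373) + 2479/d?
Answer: -1023914791/589258571 ≈ -1.7376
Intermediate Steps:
d = -21527 (d = (-7399 - 1*(-1674)) - 15802 = (-7399 + 1674) - 15802 = -5725 - 15802 = -21527)
44412/(-27373) + 2479/d = 44412/(-27373) + 2479/(-21527) = 44412*(-1/27373) + 2479*(-1/21527) = -44412/27373 - 2479/21527 = -1023914791/589258571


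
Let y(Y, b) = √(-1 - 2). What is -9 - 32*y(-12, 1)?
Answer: -9 - 32*I*√3 ≈ -9.0 - 55.426*I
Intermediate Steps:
y(Y, b) = I*√3 (y(Y, b) = √(-3) = I*√3)
-9 - 32*y(-12, 1) = -9 - 32*I*√3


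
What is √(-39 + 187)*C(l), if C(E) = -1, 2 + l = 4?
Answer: -2*√37 ≈ -12.166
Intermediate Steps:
l = 2 (l = -2 + 4 = 2)
√(-39 + 187)*C(l) = √(-39 + 187)*(-1) = √148*(-1) = (2*√37)*(-1) = -2*√37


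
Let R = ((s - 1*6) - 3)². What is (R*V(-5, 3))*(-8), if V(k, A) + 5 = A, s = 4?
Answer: 400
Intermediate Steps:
V(k, A) = -5 + A
R = 25 (R = ((4 - 1*6) - 3)² = ((4 - 6) - 3)² = (-2 - 3)² = (-5)² = 25)
(R*V(-5, 3))*(-8) = (25*(-5 + 3))*(-8) = (25*(-2))*(-8) = -50*(-8) = 400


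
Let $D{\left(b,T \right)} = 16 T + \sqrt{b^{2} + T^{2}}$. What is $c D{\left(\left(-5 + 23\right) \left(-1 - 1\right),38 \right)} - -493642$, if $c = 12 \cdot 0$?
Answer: $493642$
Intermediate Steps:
$c = 0$
$D{\left(b,T \right)} = \sqrt{T^{2} + b^{2}} + 16 T$ ($D{\left(b,T \right)} = 16 T + \sqrt{T^{2} + b^{2}} = \sqrt{T^{2} + b^{2}} + 16 T$)
$c D{\left(\left(-5 + 23\right) \left(-1 - 1\right),38 \right)} - -493642 = 0 \left(\sqrt{38^{2} + \left(\left(-5 + 23\right) \left(-1 - 1\right)\right)^{2}} + 16 \cdot 38\right) - -493642 = 0 \left(\sqrt{1444 + \left(18 \left(-2\right)\right)^{2}} + 608\right) + 493642 = 0 \left(\sqrt{1444 + \left(-36\right)^{2}} + 608\right) + 493642 = 0 \left(\sqrt{1444 + 1296} + 608\right) + 493642 = 0 \left(\sqrt{2740} + 608\right) + 493642 = 0 \left(2 \sqrt{685} + 608\right) + 493642 = 0 \left(608 + 2 \sqrt{685}\right) + 493642 = 0 + 493642 = 493642$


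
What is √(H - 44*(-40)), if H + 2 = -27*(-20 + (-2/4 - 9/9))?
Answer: √9354/2 ≈ 48.358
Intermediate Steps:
H = 1157/2 (H = -2 - 27*(-20 + (-2/4 - 9/9)) = -2 - 27*(-20 + (-2*¼ - 9*⅑)) = -2 - 27*(-20 + (-½ - 1)) = -2 - 27*(-20 - 3/2) = -2 - 27*(-43/2) = -2 + 1161/2 = 1157/2 ≈ 578.50)
√(H - 44*(-40)) = √(1157/2 - 44*(-40)) = √(1157/2 + 1760) = √(4677/2) = √9354/2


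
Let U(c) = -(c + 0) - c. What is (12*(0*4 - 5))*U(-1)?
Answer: -120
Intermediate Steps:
U(c) = -2*c (U(c) = -c - c = -2*c)
(12*(0*4 - 5))*U(-1) = (12*(0*4 - 5))*(-2*(-1)) = (12*(0 - 5))*2 = (12*(-5))*2 = -60*2 = -120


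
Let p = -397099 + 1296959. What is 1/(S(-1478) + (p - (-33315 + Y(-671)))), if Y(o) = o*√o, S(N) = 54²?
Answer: 936091/876568471992 - 671*I*√671/876568471992 ≈ 1.0679e-6 - 1.9829e-8*I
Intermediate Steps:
S(N) = 2916
p = 899860
Y(o) = o^(3/2)
1/(S(-1478) + (p - (-33315 + Y(-671)))) = 1/(2916 + (899860 - (-33315 + (-671)^(3/2)))) = 1/(2916 + (899860 - (-33315 - 671*I*√671))) = 1/(2916 + (899860 + (33315 + 671*I*√671))) = 1/(2916 + (933175 + 671*I*√671)) = 1/(936091 + 671*I*√671)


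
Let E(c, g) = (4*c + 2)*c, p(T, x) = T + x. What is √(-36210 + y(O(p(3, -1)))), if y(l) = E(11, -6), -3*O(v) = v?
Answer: 2*I*√8926 ≈ 188.96*I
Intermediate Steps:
O(v) = -v/3
E(c, g) = c*(2 + 4*c) (E(c, g) = (2 + 4*c)*c = c*(2 + 4*c))
y(l) = 506 (y(l) = 2*11*(1 + 2*11) = 2*11*(1 + 22) = 2*11*23 = 506)
√(-36210 + y(O(p(3, -1)))) = √(-36210 + 506) = √(-35704) = 2*I*√8926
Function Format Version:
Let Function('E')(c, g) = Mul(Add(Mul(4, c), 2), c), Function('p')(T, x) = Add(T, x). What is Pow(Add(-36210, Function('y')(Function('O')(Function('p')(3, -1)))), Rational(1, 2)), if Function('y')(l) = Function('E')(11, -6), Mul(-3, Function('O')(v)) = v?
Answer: Mul(2, I, Pow(8926, Rational(1, 2))) ≈ Mul(188.96, I)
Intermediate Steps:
Function('O')(v) = Mul(Rational(-1, 3), v)
Function('E')(c, g) = Mul(c, Add(2, Mul(4, c))) (Function('E')(c, g) = Mul(Add(2, Mul(4, c)), c) = Mul(c, Add(2, Mul(4, c))))
Function('y')(l) = 506 (Function('y')(l) = Mul(2, 11, Add(1, Mul(2, 11))) = Mul(2, 11, Add(1, 22)) = Mul(2, 11, 23) = 506)
Pow(Add(-36210, Function('y')(Function('O')(Function('p')(3, -1)))), Rational(1, 2)) = Pow(Add(-36210, 506), Rational(1, 2)) = Pow(-35704, Rational(1, 2)) = Mul(2, I, Pow(8926, Rational(1, 2)))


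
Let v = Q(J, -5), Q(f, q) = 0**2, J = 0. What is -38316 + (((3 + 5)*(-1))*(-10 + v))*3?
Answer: -38076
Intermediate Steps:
Q(f, q) = 0
v = 0
-38316 + (((3 + 5)*(-1))*(-10 + v))*3 = -38316 + (((3 + 5)*(-1))*(-10 + 0))*3 = -38316 + ((8*(-1))*(-10))*3 = -38316 - 8*(-10)*3 = -38316 + 80*3 = -38316 + 240 = -38076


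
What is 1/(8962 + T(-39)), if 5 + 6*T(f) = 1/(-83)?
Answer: 249/2231330 ≈ 0.00011159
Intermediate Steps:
T(f) = -208/249 (T(f) = -5/6 + (1/6)/(-83) = -5/6 + (1/6)*(-1/83) = -5/6 - 1/498 = -208/249)
1/(8962 + T(-39)) = 1/(8962 - 208/249) = 1/(2231330/249) = 249/2231330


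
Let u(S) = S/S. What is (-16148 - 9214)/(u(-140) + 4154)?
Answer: -8454/1385 ≈ -6.1040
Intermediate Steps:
u(S) = 1
(-16148 - 9214)/(u(-140) + 4154) = (-16148 - 9214)/(1 + 4154) = -25362/4155 = -25362*1/4155 = -8454/1385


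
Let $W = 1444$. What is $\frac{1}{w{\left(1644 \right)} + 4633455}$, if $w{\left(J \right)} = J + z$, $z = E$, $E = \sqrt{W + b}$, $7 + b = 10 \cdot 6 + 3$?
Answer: $\frac{1545033}{7161380912767} - \frac{10 \sqrt{15}}{21484142738301} \approx 2.1574 \cdot 10^{-7}$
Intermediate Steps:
$b = 56$ ($b = -7 + \left(10 \cdot 6 + 3\right) = -7 + \left(60 + 3\right) = -7 + 63 = 56$)
$E = 10 \sqrt{15}$ ($E = \sqrt{1444 + 56} = \sqrt{1500} = 10 \sqrt{15} \approx 38.73$)
$z = 10 \sqrt{15} \approx 38.73$
$w{\left(J \right)} = J + 10 \sqrt{15}$
$\frac{1}{w{\left(1644 \right)} + 4633455} = \frac{1}{\left(1644 + 10 \sqrt{15}\right) + 4633455} = \frac{1}{4635099 + 10 \sqrt{15}}$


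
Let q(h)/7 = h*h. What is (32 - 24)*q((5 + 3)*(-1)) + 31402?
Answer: 34986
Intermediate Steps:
q(h) = 7*h² (q(h) = 7*(h*h) = 7*h²)
(32 - 24)*q((5 + 3)*(-1)) + 31402 = (32 - 24)*(7*((5 + 3)*(-1))²) + 31402 = 8*(7*(8*(-1))²) + 31402 = 8*(7*(-8)²) + 31402 = 8*(7*64) + 31402 = 8*448 + 31402 = 3584 + 31402 = 34986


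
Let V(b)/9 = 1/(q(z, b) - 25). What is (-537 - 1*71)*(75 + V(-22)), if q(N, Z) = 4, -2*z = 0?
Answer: -317376/7 ≈ -45339.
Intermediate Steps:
z = 0 (z = -½*0 = 0)
V(b) = -3/7 (V(b) = 9/(4 - 25) = 9/(-21) = 9*(-1/21) = -3/7)
(-537 - 1*71)*(75 + V(-22)) = (-537 - 1*71)*(75 - 3/7) = (-537 - 71)*(522/7) = -608*522/7 = -317376/7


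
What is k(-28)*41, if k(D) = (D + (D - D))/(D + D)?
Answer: 41/2 ≈ 20.500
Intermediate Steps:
k(D) = ½ (k(D) = (D + 0)/((2*D)) = D*(1/(2*D)) = ½)
k(-28)*41 = (½)*41 = 41/2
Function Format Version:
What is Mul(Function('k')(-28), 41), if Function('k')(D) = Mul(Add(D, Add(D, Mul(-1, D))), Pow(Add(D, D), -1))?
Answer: Rational(41, 2) ≈ 20.500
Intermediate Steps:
Function('k')(D) = Rational(1, 2) (Function('k')(D) = Mul(Add(D, 0), Pow(Mul(2, D), -1)) = Mul(D, Mul(Rational(1, 2), Pow(D, -1))) = Rational(1, 2))
Mul(Function('k')(-28), 41) = Mul(Rational(1, 2), 41) = Rational(41, 2)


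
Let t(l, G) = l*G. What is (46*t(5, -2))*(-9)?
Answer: 4140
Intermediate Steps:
t(l, G) = G*l
(46*t(5, -2))*(-9) = (46*(-2*5))*(-9) = (46*(-10))*(-9) = -460*(-9) = 4140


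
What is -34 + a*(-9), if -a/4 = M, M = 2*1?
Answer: 38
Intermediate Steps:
M = 2
a = -8 (a = -4*2 = -8)
-34 + a*(-9) = -34 - 8*(-9) = -34 + 72 = 38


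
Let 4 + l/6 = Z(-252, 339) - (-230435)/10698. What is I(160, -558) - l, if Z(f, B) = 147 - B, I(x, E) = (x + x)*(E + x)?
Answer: -225216507/1783 ≈ -1.2631e+5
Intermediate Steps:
I(x, E) = 2*x*(E + x) (I(x, E) = (2*x)*(E + x) = 2*x*(E + x))
l = -1866373/1783 (l = -24 + 6*((147 - 1*339) - (-230435)/10698) = -24 + 6*((147 - 339) - (-230435)/10698) = -24 + 6*(-192 - 1*(-230435/10698)) = -24 + 6*(-192 + 230435/10698) = -24 + 6*(-1823581/10698) = -24 - 1823581/1783 = -1866373/1783 ≈ -1046.8)
I(160, -558) - l = 2*160*(-558 + 160) - 1*(-1866373/1783) = 2*160*(-398) + 1866373/1783 = -127360 + 1866373/1783 = -225216507/1783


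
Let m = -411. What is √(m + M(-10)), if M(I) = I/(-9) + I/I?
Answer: 4*I*√230/3 ≈ 20.221*I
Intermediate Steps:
M(I) = 1 - I/9 (M(I) = I*(-⅑) + 1 = -I/9 + 1 = 1 - I/9)
√(m + M(-10)) = √(-411 + (1 - ⅑*(-10))) = √(-411 + (1 + 10/9)) = √(-411 + 19/9) = √(-3680/9) = 4*I*√230/3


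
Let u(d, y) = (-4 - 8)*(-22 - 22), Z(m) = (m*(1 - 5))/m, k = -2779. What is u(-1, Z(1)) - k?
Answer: 3307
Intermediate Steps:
Z(m) = -4 (Z(m) = (m*(-4))/m = (-4*m)/m = -4)
u(d, y) = 528 (u(d, y) = -12*(-44) = 528)
u(-1, Z(1)) - k = 528 - 1*(-2779) = 528 + 2779 = 3307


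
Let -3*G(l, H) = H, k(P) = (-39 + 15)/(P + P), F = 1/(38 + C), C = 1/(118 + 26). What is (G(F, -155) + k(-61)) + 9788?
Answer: 1800695/183 ≈ 9839.9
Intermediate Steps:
C = 1/144 ≈ 0.0069444
F = 144/5473 (F = 1/(38 + 1/144) = 1/(5473/144) = 144/5473 ≈ 0.026311)
k(P) = -12/P (k(P) = -24*1/(2*P) = -12/P)
G(l, H) = -H/3
(G(F, -155) + k(-61)) + 9788 = (-⅓*(-155) - 12/(-61)) + 9788 = (155/3 - 12*(-1/61)) + 9788 = (155/3 + 12/61) + 9788 = 9491/183 + 9788 = 1800695/183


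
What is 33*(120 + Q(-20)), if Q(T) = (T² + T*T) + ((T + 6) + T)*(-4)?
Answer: 34848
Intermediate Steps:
Q(T) = -24 - 8*T + 2*T² (Q(T) = (T² + T²) + ((6 + T) + T)*(-4) = 2*T² + (6 + 2*T)*(-4) = 2*T² + (-24 - 8*T) = -24 - 8*T + 2*T²)
33*(120 + Q(-20)) = 33*(120 + (-24 - 8*(-20) + 2*(-20)²)) = 33*(120 + (-24 + 160 + 2*400)) = 33*(120 + (-24 + 160 + 800)) = 33*(120 + 936) = 33*1056 = 34848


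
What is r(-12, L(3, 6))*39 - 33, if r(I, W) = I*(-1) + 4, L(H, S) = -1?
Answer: 591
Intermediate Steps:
r(I, W) = 4 - I (r(I, W) = -I + 4 = 4 - I)
r(-12, L(3, 6))*39 - 33 = (4 - 1*(-12))*39 - 33 = (4 + 12)*39 - 33 = 16*39 - 33 = 624 - 33 = 591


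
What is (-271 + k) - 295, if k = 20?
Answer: -546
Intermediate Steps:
(-271 + k) - 295 = (-271 + 20) - 295 = -251 - 295 = -546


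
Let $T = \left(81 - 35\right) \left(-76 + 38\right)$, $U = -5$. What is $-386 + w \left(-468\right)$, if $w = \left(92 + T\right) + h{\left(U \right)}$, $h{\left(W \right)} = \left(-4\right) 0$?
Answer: $774622$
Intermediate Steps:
$h{\left(W \right)} = 0$
$T = -1748$ ($T = 46 \left(-38\right) = -1748$)
$w = -1656$ ($w = \left(92 - 1748\right) + 0 = -1656 + 0 = -1656$)
$-386 + w \left(-468\right) = -386 - -775008 = -386 + 775008 = 774622$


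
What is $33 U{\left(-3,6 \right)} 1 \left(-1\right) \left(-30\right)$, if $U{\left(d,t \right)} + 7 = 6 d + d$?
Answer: $-27720$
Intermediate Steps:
$U{\left(d,t \right)} = -7 + 7 d$ ($U{\left(d,t \right)} = -7 + \left(6 d + d\right) = -7 + 7 d$)
$33 U{\left(-3,6 \right)} 1 \left(-1\right) \left(-30\right) = 33 \left(-7 + 7 \left(-3\right)\right) 1 \left(-1\right) \left(-30\right) = 33 \left(-7 - 21\right) 1 \left(-1\right) \left(-30\right) = 33 \left(-28\right) 1 \left(-1\right) \left(-30\right) = 33 \left(\left(-28\right) \left(-1\right)\right) \left(-30\right) = 33 \cdot 28 \left(-30\right) = 924 \left(-30\right) = -27720$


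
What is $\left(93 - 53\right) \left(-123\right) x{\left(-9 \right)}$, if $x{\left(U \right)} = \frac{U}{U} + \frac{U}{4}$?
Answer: $6150$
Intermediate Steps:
$x{\left(U \right)} = 1 + \frac{U}{4}$ ($x{\left(U \right)} = 1 + U \frac{1}{4} = 1 + \frac{U}{4}$)
$\left(93 - 53\right) \left(-123\right) x{\left(-9 \right)} = \left(93 - 53\right) \left(-123\right) \left(1 + \frac{1}{4} \left(-9\right)\right) = \left(93 - 53\right) \left(-123\right) \left(1 - \frac{9}{4}\right) = 40 \left(-123\right) \left(- \frac{5}{4}\right) = \left(-4920\right) \left(- \frac{5}{4}\right) = 6150$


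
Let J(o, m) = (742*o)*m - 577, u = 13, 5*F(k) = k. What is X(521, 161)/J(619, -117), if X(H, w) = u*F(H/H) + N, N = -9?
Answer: 32/268692215 ≈ 1.1910e-7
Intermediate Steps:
F(k) = k/5
X(H, w) = -32/5 (X(H, w) = 13*((H/H)/5) - 9 = 13*((1/5)*1) - 9 = 13*(1/5) - 9 = 13/5 - 9 = -32/5)
J(o, m) = -577 + 742*m*o (J(o, m) = 742*m*o - 577 = -577 + 742*m*o)
X(521, 161)/J(619, -117) = -32/(5*(-577 + 742*(-117)*619)) = -32/(5*(-577 - 53737866)) = -32/5/(-53738443) = -32/5*(-1/53738443) = 32/268692215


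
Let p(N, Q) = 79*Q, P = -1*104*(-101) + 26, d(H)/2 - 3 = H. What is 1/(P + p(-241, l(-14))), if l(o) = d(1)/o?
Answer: 7/73394 ≈ 9.5376e-5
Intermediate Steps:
d(H) = 6 + 2*H
P = 10530 (P = -104*(-101) + 26 = 10504 + 26 = 10530)
l(o) = 8/o (l(o) = (6 + 2*1)/o = (6 + 2)/o = 8/o)
1/(P + p(-241, l(-14))) = 1/(10530 + 79*(8/(-14))) = 1/(10530 + 79*(8*(-1/14))) = 1/(10530 + 79*(-4/7)) = 1/(10530 - 316/7) = 1/(73394/7) = 7/73394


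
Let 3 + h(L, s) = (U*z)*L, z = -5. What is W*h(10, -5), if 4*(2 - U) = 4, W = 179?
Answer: -9487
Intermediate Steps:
U = 1 (U = 2 - 1/4*4 = 2 - 1 = 1)
h(L, s) = -3 - 5*L (h(L, s) = -3 + (1*(-5))*L = -3 - 5*L)
W*h(10, -5) = 179*(-3 - 5*10) = 179*(-3 - 50) = 179*(-53) = -9487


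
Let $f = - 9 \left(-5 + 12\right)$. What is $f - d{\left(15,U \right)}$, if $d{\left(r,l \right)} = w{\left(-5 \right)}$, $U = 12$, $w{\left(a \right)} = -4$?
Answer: $-59$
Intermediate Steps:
$d{\left(r,l \right)} = -4$
$f = -63$ ($f = \left(-9\right) 7 = -63$)
$f - d{\left(15,U \right)} = -63 - -4 = -63 + 4 = -59$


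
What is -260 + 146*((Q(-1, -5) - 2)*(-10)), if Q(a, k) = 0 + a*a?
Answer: 1200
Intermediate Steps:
Q(a, k) = a**2 (Q(a, k) = 0 + a**2 = a**2)
-260 + 146*((Q(-1, -5) - 2)*(-10)) = -260 + 146*(((-1)**2 - 2)*(-10)) = -260 + 146*((1 - 2)*(-10)) = -260 + 146*(-1*(-10)) = -260 + 146*10 = -260 + 1460 = 1200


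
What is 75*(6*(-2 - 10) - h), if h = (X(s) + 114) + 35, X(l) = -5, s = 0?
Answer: -16200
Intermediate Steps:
h = 144 (h = (-5 + 114) + 35 = 109 + 35 = 144)
75*(6*(-2 - 10) - h) = 75*(6*(-2 - 10) - 1*144) = 75*(6*(-12) - 144) = 75*(-72 - 144) = 75*(-216) = -16200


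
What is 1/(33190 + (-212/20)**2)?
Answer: 25/832559 ≈ 3.0028e-5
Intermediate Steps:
1/(33190 + (-212/20)**2) = 1/(33190 + (-212*1/20)**2) = 1/(33190 + (-53/5)**2) = 1/(33190 + 2809/25) = 1/(832559/25) = 25/832559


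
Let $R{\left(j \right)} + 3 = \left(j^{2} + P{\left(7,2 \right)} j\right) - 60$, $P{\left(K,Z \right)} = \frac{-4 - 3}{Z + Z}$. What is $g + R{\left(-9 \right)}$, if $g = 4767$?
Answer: $\frac{19203}{4} \approx 4800.8$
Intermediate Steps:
$P{\left(K,Z \right)} = - \frac{7}{2 Z}$
$R{\left(j \right)} = -63 + j^{2} - \frac{7 j}{4}$ ($R{\left(j \right)} = -3 - \left(60 - j^{2} - - \frac{7}{2 \cdot 2} j\right) = -3 - \left(60 - j^{2} - \left(- \frac{7}{2}\right) \frac{1}{2} j\right) = -3 - \left(60 - j^{2} + \frac{7 j}{4}\right) = -63 + j^{2} - \frac{7 j}{4}$)
$g + R{\left(-9 \right)} = 4767 - \left(\frac{189}{4} - 81\right) = 4767 + \left(-63 + 81 + \frac{63}{4}\right) = 4767 + \frac{135}{4} = \frac{19203}{4}$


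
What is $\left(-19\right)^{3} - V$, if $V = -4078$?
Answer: $-2781$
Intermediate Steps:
$\left(-19\right)^{3} - V = \left(-19\right)^{3} - -4078 = -6859 + 4078 = -2781$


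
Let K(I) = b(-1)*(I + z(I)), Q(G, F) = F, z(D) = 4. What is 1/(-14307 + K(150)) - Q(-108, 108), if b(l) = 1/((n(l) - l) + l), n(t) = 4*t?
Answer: -3098630/28691 ≈ -108.00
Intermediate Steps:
b(l) = 1/(4*l) (b(l) = 1/((4*l - l) + l) = 1/(3*l + l) = 1/(4*l))
K(I) = -1 - I/4 (K(I) = ((¼)/(-1))*(I + 4) = ((¼)*(-1))*(4 + I) = -(4 + I)/4 = -1 - I/4)
1/(-14307 + K(150)) - Q(-108, 108) = 1/(-14307 + (-1 - ¼*150)) - 1*108 = 1/(-14307 + (-1 - 75/2)) - 108 = 1/(-14307 - 77/2) - 108 = 1/(-28691/2) - 108 = -2/28691 - 108 = -3098630/28691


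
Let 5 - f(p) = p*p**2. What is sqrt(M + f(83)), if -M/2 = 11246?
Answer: I*sqrt(594274) ≈ 770.89*I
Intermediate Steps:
M = -22492 (M = -2*11246 = -22492)
f(p) = 5 - p**3 (f(p) = 5 - p*p**2 = 5 - p**3)
sqrt(M + f(83)) = sqrt(-22492 + (5 - 1*83**3)) = sqrt(-22492 + (5 - 1*571787)) = sqrt(-22492 + (5 - 571787)) = sqrt(-22492 - 571782) = sqrt(-594274) = I*sqrt(594274)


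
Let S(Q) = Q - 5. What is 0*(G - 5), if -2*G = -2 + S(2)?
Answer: 0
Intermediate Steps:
S(Q) = -5 + Q
G = 5/2 (G = -(-2 + (-5 + 2))/2 = -(-2 - 3)/2 = -½*(-5) = 5/2 ≈ 2.5000)
0*(G - 5) = 0*(5/2 - 5) = 0*(-5/2) = 0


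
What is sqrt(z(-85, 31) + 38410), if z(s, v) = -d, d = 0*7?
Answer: sqrt(38410) ≈ 195.98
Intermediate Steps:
d = 0
z(s, v) = 0 (z(s, v) = -1*0 = 0)
sqrt(z(-85, 31) + 38410) = sqrt(0 + 38410) = sqrt(38410)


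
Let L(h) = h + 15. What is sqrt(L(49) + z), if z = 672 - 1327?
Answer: I*sqrt(591) ≈ 24.31*I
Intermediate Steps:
z = -655
L(h) = 15 + h
sqrt(L(49) + z) = sqrt((15 + 49) - 655) = sqrt(64 - 655) = sqrt(-591) = I*sqrt(591)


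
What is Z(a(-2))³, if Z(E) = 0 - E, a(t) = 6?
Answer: -216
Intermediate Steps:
Z(E) = -E
Z(a(-2))³ = (-1*6)³ = (-6)³ = -216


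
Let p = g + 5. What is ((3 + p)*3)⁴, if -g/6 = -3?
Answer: 37015056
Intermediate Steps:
g = 18 (g = -6*(-3) = 18)
p = 23 (p = 18 + 5 = 23)
((3 + p)*3)⁴ = ((3 + 23)*3)⁴ = (26*3)⁴ = 78⁴ = 37015056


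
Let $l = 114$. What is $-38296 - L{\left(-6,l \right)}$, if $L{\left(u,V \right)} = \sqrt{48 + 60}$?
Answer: $-38296 - 6 \sqrt{3} \approx -38306.0$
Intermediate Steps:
$L{\left(u,V \right)} = 6 \sqrt{3}$ ($L{\left(u,V \right)} = \sqrt{108} = 6 \sqrt{3}$)
$-38296 - L{\left(-6,l \right)} = -38296 - 6 \sqrt{3}$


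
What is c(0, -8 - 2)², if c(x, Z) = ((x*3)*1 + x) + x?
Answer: 0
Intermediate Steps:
c(x, Z) = 5*x (c(x, Z) = ((3*x)*1 + x) + x = (3*x + x) + x = 4*x + x = 5*x)
c(0, -8 - 2)² = (5*0)² = 0² = 0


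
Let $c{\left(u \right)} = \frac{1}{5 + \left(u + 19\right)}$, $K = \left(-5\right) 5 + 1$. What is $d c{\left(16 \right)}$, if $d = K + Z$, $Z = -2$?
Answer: $- \frac{13}{20} \approx -0.65$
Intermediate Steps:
$K = -24$ ($K = -25 + 1 = -24$)
$c{\left(u \right)} = \frac{1}{24 + u}$ ($c{\left(u \right)} = \frac{1}{5 + \left(19 + u\right)} = \frac{1}{24 + u}$)
$d = -26$ ($d = -24 - 2 = -26$)
$d c{\left(16 \right)} = - \frac{26}{24 + 16} = - \frac{26}{40} = \left(-26\right) \frac{1}{40} = - \frac{13}{20}$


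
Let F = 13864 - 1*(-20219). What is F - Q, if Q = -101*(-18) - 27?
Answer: 32292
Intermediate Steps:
F = 34083 (F = 13864 + 20219 = 34083)
Q = 1791 (Q = 1818 - 27 = 1791)
F - Q = 34083 - 1*1791 = 34083 - 1791 = 32292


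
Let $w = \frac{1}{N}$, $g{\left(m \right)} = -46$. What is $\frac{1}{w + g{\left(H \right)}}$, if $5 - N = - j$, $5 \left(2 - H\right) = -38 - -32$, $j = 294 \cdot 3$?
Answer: $- \frac{887}{40801} \approx -0.02174$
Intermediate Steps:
$j = 882$
$H = \frac{16}{5}$ ($H = 2 - \frac{-38 - -32}{5} = 2 - \frac{-38 + 32}{5} = 2 - - \frac{6}{5} = 2 + \frac{6}{5} = \frac{16}{5} \approx 3.2$)
$N = 887$ ($N = 5 - \left(-1\right) 882 = 5 - -882 = 5 + 882 = 887$)
$w = \frac{1}{887} \approx 0.0011274$
$\frac{1}{w + g{\left(H \right)}} = \frac{1}{\frac{1}{887} - 46} = \frac{1}{- \frac{40801}{887}} = - \frac{887}{40801}$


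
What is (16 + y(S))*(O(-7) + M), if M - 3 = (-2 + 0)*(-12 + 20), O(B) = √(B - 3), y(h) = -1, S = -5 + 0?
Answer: -195 + 15*I*√10 ≈ -195.0 + 47.434*I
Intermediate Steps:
S = -5
O(B) = √(-3 + B)
M = -13 (M = 3 + (-2 + 0)*(-12 + 20) = 3 - 2*8 = 3 - 16 = -13)
(16 + y(S))*(O(-7) + M) = (16 - 1)*(√(-3 - 7) - 13) = 15*(√(-10) - 13) = 15*(I*√10 - 13) = 15*(-13 + I*√10) = -195 + 15*I*√10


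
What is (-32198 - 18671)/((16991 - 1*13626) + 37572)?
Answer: -3913/3149 ≈ -1.2426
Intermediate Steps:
(-32198 - 18671)/((16991 - 1*13626) + 37572) = -50869/((16991 - 13626) + 37572) = -50869/(3365 + 37572) = -50869/40937 = -50869*1/40937 = -3913/3149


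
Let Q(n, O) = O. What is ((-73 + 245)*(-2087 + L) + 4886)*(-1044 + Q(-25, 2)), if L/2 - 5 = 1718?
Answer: -248656628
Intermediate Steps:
L = 3446 (L = 10 + 2*1718 = 10 + 3436 = 3446)
((-73 + 245)*(-2087 + L) + 4886)*(-1044 + Q(-25, 2)) = ((-73 + 245)*(-2087 + 3446) + 4886)*(-1044 + 2) = (172*1359 + 4886)*(-1042) = (233748 + 4886)*(-1042) = 238634*(-1042) = -248656628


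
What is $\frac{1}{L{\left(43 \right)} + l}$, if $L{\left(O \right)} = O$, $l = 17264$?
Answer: $\frac{1}{17307} \approx 5.778 \cdot 10^{-5}$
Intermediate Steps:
$\frac{1}{L{\left(43 \right)} + l} = \frac{1}{43 + 17264} = \frac{1}{17307}$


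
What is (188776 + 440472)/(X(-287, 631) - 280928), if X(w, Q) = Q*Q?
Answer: 629248/117233 ≈ 5.3675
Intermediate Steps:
X(w, Q) = Q²
(188776 + 440472)/(X(-287, 631) - 280928) = (188776 + 440472)/(631² - 280928) = 629248/(398161 - 280928) = 629248/117233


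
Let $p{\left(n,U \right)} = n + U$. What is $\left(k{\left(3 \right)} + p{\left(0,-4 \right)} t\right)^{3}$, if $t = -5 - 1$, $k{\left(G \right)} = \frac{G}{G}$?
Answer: $15625$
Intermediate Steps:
$k{\left(G \right)} = 1$
$p{\left(n,U \right)} = U + n$
$t = -6$ ($t = -5 - 1 = -6$)
$\left(k{\left(3 \right)} + p{\left(0,-4 \right)} t\right)^{3} = \left(1 + \left(-4 + 0\right) \left(-6\right)\right)^{3} = \left(1 - -24\right)^{3} = \left(1 + 24\right)^{3} = 25^{3} = 15625$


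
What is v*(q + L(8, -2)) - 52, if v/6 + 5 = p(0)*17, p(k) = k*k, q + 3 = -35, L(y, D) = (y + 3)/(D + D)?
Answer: 2341/2 ≈ 1170.5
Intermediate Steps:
L(y, D) = (3 + y)/(2*D) (L(y, D) = (3 + y)/((2*D)) = (3 + y)*(1/(2*D)) = (3 + y)/(2*D))
q = -38 (q = -3 - 35 = -38)
p(k) = k**2
v = -30 (v = -30 + 6*(0**2*17) = -30 + 6*(0*17) = -30 + 6*0 = -30 + 0 = -30)
v*(q + L(8, -2)) - 52 = -30*(-38 + (1/2)*(3 + 8)/(-2)) - 52 = -30*(-38 + (1/2)*(-1/2)*11) - 52 = -30*(-38 - 11/4) - 52 = -30*(-163/4) - 52 = 2445/2 - 52 = 2341/2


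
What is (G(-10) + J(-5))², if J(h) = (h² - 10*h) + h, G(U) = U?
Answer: 3600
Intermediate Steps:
J(h) = h² - 9*h
(G(-10) + J(-5))² = (-10 - 5*(-9 - 5))² = (-10 - 5*(-14))² = (-10 + 70)² = 60² = 3600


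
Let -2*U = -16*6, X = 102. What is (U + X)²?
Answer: 22500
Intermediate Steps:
U = 48 (U = -(-8)*6 = -½*(-96) = 48)
(U + X)² = (48 + 102)² = 150² = 22500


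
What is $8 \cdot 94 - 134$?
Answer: $618$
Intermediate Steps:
$8 \cdot 94 - 134 = 752 - 134 = 618$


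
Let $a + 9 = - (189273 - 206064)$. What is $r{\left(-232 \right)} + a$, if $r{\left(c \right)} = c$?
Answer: $16550$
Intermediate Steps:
$a = 16782$ ($a = -9 - \left(189273 - 206064\right) = -9 - -16791 = -9 + 16791 = 16782$)
$r{\left(-232 \right)} + a = -232 + 16782 = 16550$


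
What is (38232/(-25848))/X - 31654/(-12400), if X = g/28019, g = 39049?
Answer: 129628087957/86915264200 ≈ 1.4914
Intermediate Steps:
X = 39049/28019 ≈ 1.3937
(38232/(-25848))/X - 31654/(-12400) = (38232/(-25848))/(39049/28019) - 31654/(-12400) = (38232*(-1/25848))*(28019/39049) - 31654*(-1/12400) = -531/359*28019/39049 + 15827/6200 = -14878089/14018591 + 15827/6200 = 129628087957/86915264200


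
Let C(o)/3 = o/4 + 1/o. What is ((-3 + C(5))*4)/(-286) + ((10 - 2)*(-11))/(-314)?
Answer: 58681/224510 ≈ 0.26137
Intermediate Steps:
C(o) = 3/o + 3*o/4 (C(o) = 3*(o/4 + 1/o) = 3*(1/o + o/4) = 3/o + 3*o/4)
((-3 + C(5))*4)/(-286) + ((10 - 2)*(-11))/(-314) = ((-3 + (3/5 + (¾)*5))*4)/(-286) + ((10 - 2)*(-11))/(-314) = ((-3 + (3*(⅕) + 15/4))*4)*(-1/286) + (8*(-11))*(-1/314) = ((-3 + (⅗ + 15/4))*4)*(-1/286) - 88*(-1/314) = ((-3 + 87/20)*4)*(-1/286) + 44/157 = ((27/20)*4)*(-1/286) + 44/157 = (27/5)*(-1/286) + 44/157 = -27/1430 + 44/157 = 58681/224510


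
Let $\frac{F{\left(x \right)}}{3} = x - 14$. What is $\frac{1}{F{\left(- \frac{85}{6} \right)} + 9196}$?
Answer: $\frac{2}{18223} \approx 0.00010975$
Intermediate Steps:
$F{\left(x \right)} = -42 + 3 x$ ($F{\left(x \right)} = 3 \left(x - 14\right) = 3 \left(-14 + x\right) = -42 + 3 x$)
$\frac{1}{F{\left(- \frac{85}{6} \right)} + 9196} = \frac{1}{\left(-42 + 3 \left(- \frac{85}{6}\right)\right) + 9196} = \frac{1}{\left(-42 - \frac{85}{2}\right) + 9196} = \frac{1}{- \frac{169}{2} + 9196} = \frac{1}{\frac{18223}{2}} = \frac{2}{18223}$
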